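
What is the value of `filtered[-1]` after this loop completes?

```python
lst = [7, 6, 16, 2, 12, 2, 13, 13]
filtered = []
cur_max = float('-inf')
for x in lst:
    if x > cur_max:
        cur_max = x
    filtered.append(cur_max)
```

Running max ends at 16
`filtered` takes the values: [] → [7] → [7, 7] → [7, 7, 16] → [7, 7, 16, 16] → [7, 7, 16, 16, 16] → [7, 7, 16, 16, 16, 16] → [7, 7, 16, 16, 16, 16, 16] → [7, 7, 16, 16, 16, 16, 16, 16]
So `filtered[-1]` = 16

Answer: 16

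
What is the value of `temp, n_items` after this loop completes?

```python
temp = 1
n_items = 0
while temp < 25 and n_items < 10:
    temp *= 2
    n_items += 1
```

Double until >= 25 or 10 iterations
`temp, n_items` takes the values: (1, 0) → (2, 0) → (2, 1) → (4, 1) → (4, 2) → (8, 2) → (8, 3) → (16, 3) → (16, 4) → (32, 4) → (32, 5)

Answer: 32, 5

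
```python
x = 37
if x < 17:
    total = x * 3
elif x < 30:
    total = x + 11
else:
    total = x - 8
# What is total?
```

Trace:
`x = 37` → x = 37
`if x < 17: ...` → x < 17 is False, x < 30 is False, take else branch → total = 29
So total = 29

Answer: 29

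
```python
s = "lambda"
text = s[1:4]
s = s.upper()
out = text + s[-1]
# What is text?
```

Trace:
`s = "lambda"` → s = 'lambda'
`text = s[1:4]` → text = 'amb'
`s = s.upper()` → s = 'LAMBDA'
`out = text + s[-1]` → out = 'ambA'
So text = 'amb'

Answer: 'amb'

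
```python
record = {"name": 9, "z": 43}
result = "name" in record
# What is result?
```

Trace:
`record = {"name": 9, "z": 43}` → record = {'name': 9, 'z': 43}
`result = "name" in record` → result = True
So result = True

Answer: True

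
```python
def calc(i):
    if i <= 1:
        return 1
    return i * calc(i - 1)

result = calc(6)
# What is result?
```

calc(6) = 6 * 5 * 4 * 3 * 2 * 1 = 720

Answer: 720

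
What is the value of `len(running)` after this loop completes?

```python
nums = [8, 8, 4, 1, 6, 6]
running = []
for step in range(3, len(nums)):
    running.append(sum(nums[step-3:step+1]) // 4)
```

Number of 4-element averages
`running` takes the values: [] → [5] → [5, 4] → [5, 4, 4]
So `len(running)` = 3

Answer: 3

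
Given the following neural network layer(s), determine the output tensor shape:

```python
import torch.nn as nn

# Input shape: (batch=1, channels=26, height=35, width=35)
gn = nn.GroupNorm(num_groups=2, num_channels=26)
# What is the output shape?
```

Input: (1, 26, 35, 35) -> Output: (1, 26, 35, 35)

Answer: (1, 26, 35, 35)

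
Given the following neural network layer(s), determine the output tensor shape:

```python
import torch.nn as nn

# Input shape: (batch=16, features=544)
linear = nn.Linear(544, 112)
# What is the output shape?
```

Input: (16, 544) -> Output: (16, 112)

Answer: (16, 112)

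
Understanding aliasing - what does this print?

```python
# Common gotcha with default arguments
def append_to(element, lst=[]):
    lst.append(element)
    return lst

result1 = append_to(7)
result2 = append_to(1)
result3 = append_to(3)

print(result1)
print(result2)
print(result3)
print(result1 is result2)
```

Key concept: mutable default argument gotcha.
Step by step:
`result1 = append_to(7)` → result1 = [7]
`result2 = append_to(1)` → result1 = [7, 1] (same object as result2); result2 = [7, 1] (same object as result1)
`result3 = append_to(3)` → result1 = [7, 1, 3] (same object as result2, result3); result2 = [7, 1, 3] (same object as result1, result3); result3 = [7, 1, 3] (same object as result1, result2)
`print(result1)` → prints [7, 1, 3]
`print(result2)` → prints [7, 1, 3]
`print(result3)` → prints [7, 1, 3]
`print(result1 is result2)` → prints True

Answer:
[7, 1, 3]
[7, 1, 3]
[7, 1, 3]
True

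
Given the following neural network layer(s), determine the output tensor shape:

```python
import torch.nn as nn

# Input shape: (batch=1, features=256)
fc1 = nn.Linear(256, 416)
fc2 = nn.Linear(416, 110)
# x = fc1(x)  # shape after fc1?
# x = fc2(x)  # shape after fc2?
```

Input: (1, 256) -> after fc1: (1, 416) -> Output: (1, 110)

Answer: (1, 110)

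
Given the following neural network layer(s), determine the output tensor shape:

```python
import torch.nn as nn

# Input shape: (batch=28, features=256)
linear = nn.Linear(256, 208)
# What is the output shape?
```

Input: (28, 256) -> Output: (28, 208)

Answer: (28, 208)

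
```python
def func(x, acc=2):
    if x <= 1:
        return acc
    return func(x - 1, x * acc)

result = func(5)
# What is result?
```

Accumulator trace (n, acc): (5, 2) -> (4, 10) -> (3, 40) -> (2, 120) -> (1, 240) -> return 240

Answer: 240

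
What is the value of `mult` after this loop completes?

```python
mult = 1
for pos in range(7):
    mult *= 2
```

2^7 = 128
`mult` takes the values: 1 → 2 → 4 → 8 → 16 → 32 → 64 → 128

Answer: 128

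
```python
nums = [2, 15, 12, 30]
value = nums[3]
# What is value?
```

Trace:
`nums = [2, 15, 12, 30]` → nums = [2, 15, 12, 30]
`value = nums[3]` → value = 30
So value = 30

Answer: 30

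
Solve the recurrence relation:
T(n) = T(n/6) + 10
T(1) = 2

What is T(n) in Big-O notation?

Each step divides n by 6 and adds 10. After log_6(n) steps we reach T(1)=2. So T(n) = 10·log_6(n) + 2 = O(log n).

Answer: O(log n)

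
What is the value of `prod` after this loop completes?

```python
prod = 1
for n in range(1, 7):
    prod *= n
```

6! = 720
`prod` takes the values: 1 → 2 → 6 → 24 → 120 → 720

Answer: 720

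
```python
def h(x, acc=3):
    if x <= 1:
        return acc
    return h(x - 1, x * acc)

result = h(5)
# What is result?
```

Accumulator trace (n, acc): (5, 3) -> (4, 15) -> (3, 60) -> (2, 180) -> (1, 360) -> return 360

Answer: 360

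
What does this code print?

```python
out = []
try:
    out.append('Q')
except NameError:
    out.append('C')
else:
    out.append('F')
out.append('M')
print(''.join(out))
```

Execution trace: 'Q' (try body, no exception) → 'F' (else) → 'M' (after the try/except). Output: QFM

Answer: QFM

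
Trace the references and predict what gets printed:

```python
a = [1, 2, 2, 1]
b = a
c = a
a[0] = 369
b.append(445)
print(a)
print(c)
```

Key concept: multiple aliases.
Step by step:
`a = [1, 2, 2, 1]` → a = [1, 2, 2, 1]
`b = a` → b = [1, 2, 2, 1] (same object as a)
`c = a` → c = [1, 2, 2, 1] (same object as a, b)
`a[0] = 369` → a = [369, 2, 2, 1] (same object as b, c); b = [369, 2, 2, 1] (same object as a, c); c = [369, 2, 2, 1] (same object as a, b)
`b.append(445)` → a = [369, 2, 2, 1, 445] (same object as b, c); b = [369, 2, 2, 1, 445] (same object as a, c); c = [369, 2, 2, 1, 445] (same object as a, b)
`print(a)` → prints [369, 2, 2, 1, 445]
`print(c)` → prints [369, 2, 2, 1, 445]

Answer:
[369, 2, 2, 1, 445]
[369, 2, 2, 1, 445]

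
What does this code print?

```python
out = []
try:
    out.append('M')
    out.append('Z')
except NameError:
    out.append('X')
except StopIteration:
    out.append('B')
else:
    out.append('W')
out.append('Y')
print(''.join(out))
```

Execution trace: 'M' (try body) → 'Z' (try body, no exception) → 'W' (else) → 'Y' (after the try/except). Output: MZWY

Answer: MZWY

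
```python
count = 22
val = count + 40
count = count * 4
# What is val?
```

Trace:
`count = 22` → count = 22
`val = count + 40` → val = 62
`count = count * 4` → count = 88
So val = 62

Answer: 62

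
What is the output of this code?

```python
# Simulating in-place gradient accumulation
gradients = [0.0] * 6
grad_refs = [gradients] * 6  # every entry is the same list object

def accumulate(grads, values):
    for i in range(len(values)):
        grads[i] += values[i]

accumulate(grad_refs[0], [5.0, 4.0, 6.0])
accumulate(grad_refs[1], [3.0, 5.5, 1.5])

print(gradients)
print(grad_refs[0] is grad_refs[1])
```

Key concept: gradient accumulation aliasing.
Step by step:
`gradients = [0.0] * 6` → gradients = [0.0, 0.0, 0.0, 0.0, 0.0, 0.0]
`grad_refs = [gradients] * 6` → grad_refs = [[0.0, 0.0, 0.0, 0.0, 0.0, 0.0], [0.0, 0.0, 0.0, 0.0, 0.0, 0.0], [0.0, 0.0, 0.0, 0.0, 0.0, 0.0], [0.0, 0.0, 0.0, 0.0, 0.0, 0.0], [0.0, 0.0, 0.0, 0.0, 0.0, 0.0], [0.0, 0.0, 0.0, 0.0, 0.0, 0.0]]
`accumulate(grad_refs[0], [5.0, 4.0, 6.0])` → gradients = [5.0, 4.0, 6.0, 0.0, 0.0, 0.0]; grad_refs = [[5.0, 4.0, 6.0, 0.0, 0.0, 0.0], [5.0, 4.0, 6.0, 0.0, 0.0, 0.0], [5.0, 4.0, 6.0, 0.0, 0.0, 0.0], [5.0, 4.0, 6.0, 0.0, 0.0, 0.0], [5.0, 4.0, 6.0, 0.0, 0.0, 0.0], [5.0, 4.0, 6.0, 0.0, 0.0, 0.0]]
`accumulate(grad_refs[1], [3.0, 5.5, 1.5])` → gradients = [8.0, 9.5, 7.5, 0.0, 0.0, 0.0]; grad_refs = [[8.0, 9.5, 7.5, 0.0, 0.0, 0.0], [8.0, 9.5, 7.5, 0.0, 0.0, 0.0], [8.0, 9.5, 7.5, 0.0, 0.0, 0.0], [8.0, 9.5, 7.5, 0.0, 0.0, 0.0], [8.0, 9.5, 7.5, 0.0, 0.0, 0.0], [8.0, 9.5, 7.5, 0.0, 0.0, 0.0]]
`print(gradients)` → prints [8.0, 9.5, 7.5, 0.0, 0.0, 0.0]
`print(grad_refs[0] is grad_refs[1])` → prints True

Answer:
[8.0, 9.5, 7.5, 0.0, 0.0, 0.0]
True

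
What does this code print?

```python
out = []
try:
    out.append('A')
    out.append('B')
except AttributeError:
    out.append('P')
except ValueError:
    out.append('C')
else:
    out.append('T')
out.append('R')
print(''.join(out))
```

Execution trace: 'A' (try body) → 'B' (try body, no exception) → 'T' (else) → 'R' (after the try/except). Output: ABTR

Answer: ABTR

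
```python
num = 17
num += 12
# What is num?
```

Trace:
`num = 17` → num = 17
`num += 12` → num = 29
So num = 29

Answer: 29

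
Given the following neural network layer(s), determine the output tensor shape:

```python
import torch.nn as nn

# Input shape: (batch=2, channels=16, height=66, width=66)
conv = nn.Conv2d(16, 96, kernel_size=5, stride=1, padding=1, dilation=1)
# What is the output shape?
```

Input: (2, 16, 66, 66) -> Output: (2, 96, 64, 64)

Answer: (2, 96, 64, 64)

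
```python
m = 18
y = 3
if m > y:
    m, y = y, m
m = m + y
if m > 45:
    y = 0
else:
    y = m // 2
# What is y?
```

Trace:
`m = 18` → m = 18
`y = 3` → y = 3
`if m > y: ...` → m > y is True → m = 3; y = 18
`m = m + y` → m = 21
`if m > 45: ...` → m > 45 is False, take else branch → y = 10
So y = 10

Answer: 10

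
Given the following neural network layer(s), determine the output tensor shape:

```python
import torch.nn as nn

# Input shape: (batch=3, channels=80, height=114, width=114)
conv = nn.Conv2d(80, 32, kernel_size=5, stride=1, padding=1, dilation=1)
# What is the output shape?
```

Input: (3, 80, 114, 114) -> Output: (3, 32, 112, 112)

Answer: (3, 32, 112, 112)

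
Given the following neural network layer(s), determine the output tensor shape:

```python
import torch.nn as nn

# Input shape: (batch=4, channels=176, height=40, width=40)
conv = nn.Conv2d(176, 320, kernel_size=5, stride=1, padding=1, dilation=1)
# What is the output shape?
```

Input: (4, 176, 40, 40) -> Output: (4, 320, 38, 38)

Answer: (4, 320, 38, 38)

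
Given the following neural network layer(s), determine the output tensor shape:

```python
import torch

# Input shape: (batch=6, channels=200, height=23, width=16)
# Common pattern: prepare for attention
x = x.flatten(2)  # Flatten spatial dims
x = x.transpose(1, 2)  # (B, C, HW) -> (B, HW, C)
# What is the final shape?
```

Input: (6, 200, 23, 16) -> after flatten(2): (6, 200, 368) -> Output: (6, 368, 200)

Answer: (6, 368, 200)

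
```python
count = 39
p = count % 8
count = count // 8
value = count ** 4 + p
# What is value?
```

Trace:
`count = 39` → count = 39
`p = count % 8` → p = 7
`count = count // 8` → count = 4
`value = count ** 4 + p` → value = 263
So value = 263

Answer: 263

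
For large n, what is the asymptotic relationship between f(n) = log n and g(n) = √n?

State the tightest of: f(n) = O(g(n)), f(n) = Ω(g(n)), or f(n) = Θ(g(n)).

log n vs √n: f(n) = O(g(n)) but not Ω(g(n)) — √n grows strictly faster than log n.

Answer: f(n) = O(g(n)) but not Ω(g(n)) — √n grows strictly faster than log n.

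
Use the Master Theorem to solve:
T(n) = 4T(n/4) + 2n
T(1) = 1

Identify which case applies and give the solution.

a=4, b=4, f(n)=2n. log_4(4) = 1. Since c=1 = 1, Case 2 applies: T(n) = Θ(n^log_b(a) · log n) = O(n log n).

Answer: O(n log n) - Case 2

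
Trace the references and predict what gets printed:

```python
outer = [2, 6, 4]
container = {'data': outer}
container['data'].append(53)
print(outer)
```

Key concept: dict holds reference to list.
Step by step:
`outer = [2, 6, 4]` → outer = [2, 6, 4]
`container = {'data': outer}` → container = {'data': [2, 6, 4]}
`container['data'].append(53)` → outer = [2, 6, 4, 53]; container = {'data': [2, 6, 4, 53]}
`print(outer)` → prints [2, 6, 4, 53]

Answer: [2, 6, 4, 53]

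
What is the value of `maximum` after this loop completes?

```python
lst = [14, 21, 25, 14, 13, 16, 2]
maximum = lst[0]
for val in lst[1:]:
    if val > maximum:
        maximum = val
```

Maximum of [14, 21, 25, 14, 13, 16, 2]
`maximum` takes the values: 14 → 21 → 25

Answer: 25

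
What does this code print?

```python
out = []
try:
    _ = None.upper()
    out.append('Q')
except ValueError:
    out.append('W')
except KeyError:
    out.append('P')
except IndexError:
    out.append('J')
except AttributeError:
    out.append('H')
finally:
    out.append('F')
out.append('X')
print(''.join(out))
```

Execution trace: 'H' (except AttributeError) → 'F' (finally) → 'X' (after the try/except). Output: HFX

Answer: HFX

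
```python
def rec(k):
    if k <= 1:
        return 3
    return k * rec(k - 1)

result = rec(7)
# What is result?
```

rec(7) = 7 * 6 * 5 * 4 * 3 * 2 * 3 = 15120

Answer: 15120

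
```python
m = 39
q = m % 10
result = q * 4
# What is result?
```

Trace:
`m = 39` → m = 39
`q = m % 10` → q = 9
`result = q * 4` → result = 36
So result = 36

Answer: 36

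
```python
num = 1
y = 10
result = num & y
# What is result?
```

Trace:
`num = 1` → num = 1
`y = 10` → y = 10
`result = num & y` → result = 0
So result = 0

Answer: 0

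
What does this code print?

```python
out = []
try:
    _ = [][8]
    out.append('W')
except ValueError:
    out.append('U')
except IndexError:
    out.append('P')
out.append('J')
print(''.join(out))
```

Execution trace: 'P' (except IndexError) → 'J' (after the try/except). Output: PJ

Answer: PJ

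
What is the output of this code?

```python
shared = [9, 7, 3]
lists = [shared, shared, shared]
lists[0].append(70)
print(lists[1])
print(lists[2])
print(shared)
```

Key concept: list of same reference.
Step by step:
`shared = [9, 7, 3]` → shared = [9, 7, 3]
`lists = [shared, shared, shared]` → lists = [[9, 7, 3], [9, 7, 3], [9, 7, 3]]
`lists[0].append(70)` → shared = [9, 7, 3, 70]; lists = [[9, 7, 3, 70], [9, 7, 3, 70], [9, 7, 3, 70]]
`print(lists[1])` → prints [9, 7, 3, 70]
`print(lists[2])` → prints [9, 7, 3, 70]
`print(shared)` → prints [9, 7, 3, 70]

Answer:
[9, 7, 3, 70]
[9, 7, 3, 70]
[9, 7, 3, 70]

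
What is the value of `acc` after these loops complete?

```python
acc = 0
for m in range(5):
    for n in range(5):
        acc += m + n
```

Sum of all m+n for m,n in 5x5
`acc` takes the values: 0 → 1 → 3 → 6 → 10 → 11 → 13 → 16 → 20 → 25 → 27 → 30 → 34 → 39 → 45 → 48 → 52 → 57 → 63 → 70 → 74 → 79 → 85 → 92 → 100

Answer: 100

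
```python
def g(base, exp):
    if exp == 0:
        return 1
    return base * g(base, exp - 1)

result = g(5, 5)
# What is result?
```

g(5, 5) = 5 * 5 * 5 * 5 * 5 = 3125

Answer: 3125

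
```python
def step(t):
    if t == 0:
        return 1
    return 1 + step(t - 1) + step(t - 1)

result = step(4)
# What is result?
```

step(t) = 1 + 2·step(t-1), step(0)=1. Closed form: (1+1)·2^4 - 1 = 31.

Answer: 31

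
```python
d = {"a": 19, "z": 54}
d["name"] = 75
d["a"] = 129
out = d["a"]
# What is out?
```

Trace:
`d = {"a": 19, "z": 54}` → d = {'a': 19, 'z': 54}
`d["name"] = 75` → d = {'a': 19, 'z': 54, 'name': 75}
`d["a"] = 129` → d = {'a': 129, 'z': 54, 'name': 75}
`out = d["a"]` → out = 129
So out = 129

Answer: 129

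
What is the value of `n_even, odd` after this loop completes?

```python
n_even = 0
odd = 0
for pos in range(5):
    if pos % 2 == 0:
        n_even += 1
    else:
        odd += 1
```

Count evens and odds in range(5)
`n_even, odd` takes the values: (0, 0) → (1, 0) → (1, 1) → (2, 1) → (2, 2) → (3, 2)

Answer: 3, 2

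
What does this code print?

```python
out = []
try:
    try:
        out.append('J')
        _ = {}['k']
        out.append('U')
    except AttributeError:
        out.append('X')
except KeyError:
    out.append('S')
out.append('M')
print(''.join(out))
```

Execution trace: 'J' (try body) → 'S' (outer except KeyError) → 'M' (after the try/except). Output: JSM

Answer: JSM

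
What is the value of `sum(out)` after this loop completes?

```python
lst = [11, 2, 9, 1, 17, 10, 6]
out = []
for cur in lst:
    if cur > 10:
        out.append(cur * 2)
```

Sum of doubled values > 10
`out` takes the values: [] → [22] → [22, 34]
So `sum(out)` = 56

Answer: 56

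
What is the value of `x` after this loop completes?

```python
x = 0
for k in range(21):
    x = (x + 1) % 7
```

Increment mod 7, 21 times = 0
`x` takes the values: 0 → 1 → 2 → 3 → 4 → 5 → 6 → 0 → 1 → 2 → 3 → 4 → 5 → 6 → 0 → 1 → 2 → 3 → 4 → 5 → 6 → 0

Answer: 0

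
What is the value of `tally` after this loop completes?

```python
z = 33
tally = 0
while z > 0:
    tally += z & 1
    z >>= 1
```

Count set bits in 33 (binary: 0b100001)
`tally` takes the values: 0 → 1 → 2

Answer: 2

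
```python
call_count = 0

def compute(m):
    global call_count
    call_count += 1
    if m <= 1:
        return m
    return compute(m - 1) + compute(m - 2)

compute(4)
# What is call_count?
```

Calls(m) = 1 + Calls(m-1) + Calls(m-2); Calls(0)=Calls(1)=1. For m=4 this gives 9.

Answer: 9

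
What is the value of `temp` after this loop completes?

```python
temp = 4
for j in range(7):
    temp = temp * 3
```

Multiply by 3, 7 times: 4 * 3^7 = 8748
`temp` takes the values: 4 → 12 → 36 → 108 → 324 → 972 → 2916 → 8748

Answer: 8748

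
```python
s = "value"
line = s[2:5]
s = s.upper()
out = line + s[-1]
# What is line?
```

Trace:
`s = "value"` → s = 'value'
`line = s[2:5]` → line = 'lue'
`s = s.upper()` → s = 'VALUE'
`out = line + s[-1]` → out = 'lueE'
So line = 'lue'

Answer: 'lue'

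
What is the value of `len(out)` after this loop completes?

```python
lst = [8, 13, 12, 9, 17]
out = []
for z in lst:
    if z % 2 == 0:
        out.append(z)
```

Count even numbers in [8, 13, 12, 9, 17]
`out` takes the values: [] → [8] → [8, 12]
So `len(out)` = 2

Answer: 2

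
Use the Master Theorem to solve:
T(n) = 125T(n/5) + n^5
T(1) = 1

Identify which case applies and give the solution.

a=125, b=5, f(n)=n^5. log_5(125) = 3. Since c=5 > 3 and the regularity condition holds (125(n/5)^5 = (125/5^5)n^5 with 125/5^5 < 1), Case 3 applies: T(n) = Θ(f(n)) = O(n^5).

Answer: O(n^5) - Case 3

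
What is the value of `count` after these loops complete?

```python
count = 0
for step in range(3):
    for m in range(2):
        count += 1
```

3 * 2 = 6
`count` takes the values: 0 → 1 → 2 → 3 → 4 → 5 → 6

Answer: 6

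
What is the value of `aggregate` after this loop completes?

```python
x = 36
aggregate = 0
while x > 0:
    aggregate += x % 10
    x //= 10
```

Sum digits of 36
`aggregate` takes the values: 0 → 6 → 9

Answer: 9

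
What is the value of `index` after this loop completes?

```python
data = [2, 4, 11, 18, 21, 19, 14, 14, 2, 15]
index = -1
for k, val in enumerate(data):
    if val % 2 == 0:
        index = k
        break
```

First even number index in [2, 4, 11, 18, 21, 19, 14, 14, 2, 15]
`index` takes the values: -1 → 0

Answer: 0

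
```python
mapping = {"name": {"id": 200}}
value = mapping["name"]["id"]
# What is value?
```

Trace:
`mapping = {"name": {"id": 200}}` → mapping = {'name': {'id': 200}}
`value = mapping["name"]["id"]` → value = 200
So value = 200

Answer: 200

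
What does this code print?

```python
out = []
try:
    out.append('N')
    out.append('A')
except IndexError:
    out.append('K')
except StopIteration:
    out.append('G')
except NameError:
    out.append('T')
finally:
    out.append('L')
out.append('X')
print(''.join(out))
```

Execution trace: 'N' (try body) → 'A' (try body, no exception) → 'L' (finally) → 'X' (after the try/except). Output: NALX

Answer: NALX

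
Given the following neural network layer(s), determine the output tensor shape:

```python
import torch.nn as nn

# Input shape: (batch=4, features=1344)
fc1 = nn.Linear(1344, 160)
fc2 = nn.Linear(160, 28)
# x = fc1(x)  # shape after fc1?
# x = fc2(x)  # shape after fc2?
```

Input: (4, 1344) -> after fc1: (4, 160) -> Output: (4, 28)

Answer: (4, 28)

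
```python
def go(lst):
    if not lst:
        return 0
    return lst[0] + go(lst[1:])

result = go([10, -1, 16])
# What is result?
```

10 + (-1) + 16 + 0 = 25

Answer: 25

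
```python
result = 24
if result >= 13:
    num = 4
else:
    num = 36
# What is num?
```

Trace:
`result = 24` → result = 24
`if result >= 13: ...` → result >= 13 is True → num = 4
So num = 4

Answer: 4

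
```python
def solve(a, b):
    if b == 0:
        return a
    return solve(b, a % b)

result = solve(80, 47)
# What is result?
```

solve(80, 47) -> solve(47, 33) -> solve(33, 14) -> solve(14, 5) -> solve(5, 4) -> solve(4, 1) -> solve(1, 0) -> 1

Answer: 1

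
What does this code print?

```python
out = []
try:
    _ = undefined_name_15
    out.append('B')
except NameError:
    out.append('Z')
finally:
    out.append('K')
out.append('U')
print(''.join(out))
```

Execution trace: 'Z' (except NameError) → 'K' (finally) → 'U' (after the try/except). Output: ZKU

Answer: ZKU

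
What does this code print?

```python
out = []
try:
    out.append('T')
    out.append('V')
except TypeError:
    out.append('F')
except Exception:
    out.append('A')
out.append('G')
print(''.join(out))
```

Execution trace: 'T' (try body) → 'V' (try body, no exception) → 'G' (after the try/except). Output: TVG

Answer: TVG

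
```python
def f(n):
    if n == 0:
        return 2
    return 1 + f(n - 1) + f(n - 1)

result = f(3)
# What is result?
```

f(n) = 1 + 2·f(n-1), f(0)=2. Closed form: (2+1)·2^3 - 1 = 23.

Answer: 23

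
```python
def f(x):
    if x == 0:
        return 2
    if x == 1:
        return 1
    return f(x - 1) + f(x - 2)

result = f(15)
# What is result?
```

Build up from base cases: f(0)=2, f(1)=1, f(2)=3, f(3)=4, f(4)=7, f(5)=11, f(6)=18, ..., f(15)=1364

Answer: 1364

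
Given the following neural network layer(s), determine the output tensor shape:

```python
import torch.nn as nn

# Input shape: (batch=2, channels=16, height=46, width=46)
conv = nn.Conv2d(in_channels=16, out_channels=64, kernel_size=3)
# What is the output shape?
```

Input: (2, 16, 46, 46) -> Output: (2, 64, 44, 44)

Answer: (2, 64, 44, 44)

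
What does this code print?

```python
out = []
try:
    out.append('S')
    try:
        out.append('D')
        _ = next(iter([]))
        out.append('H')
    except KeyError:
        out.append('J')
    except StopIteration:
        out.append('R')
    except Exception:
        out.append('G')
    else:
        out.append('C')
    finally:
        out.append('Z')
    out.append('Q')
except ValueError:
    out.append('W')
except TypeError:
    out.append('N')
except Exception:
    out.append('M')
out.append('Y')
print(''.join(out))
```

Execution trace: 'S' (try body) → 'D' (inner try body) → 'R' (inner except StopIteration) → 'Z' (inner finally) → 'Q' (try body, no exception) → 'Y' (after the try/except). Output: SDRZQY

Answer: SDRZQY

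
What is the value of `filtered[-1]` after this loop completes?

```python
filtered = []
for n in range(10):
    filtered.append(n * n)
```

Last element of squares 0 to 9
`filtered` takes the values: [] → [0] → [0, 1] → [0, 1, 4] → [0, 1, 4, 9] → [0, 1, 4, 9, 16] → [0, 1, 4, 9, 16, 25] → [0, 1, 4, 9, 16, 25, 36] → [0, 1, 4, 9, 16, 25, 36, 49] → [0, 1, 4, 9, 16, 25, 36, 49, 64] → [0, 1, 4, 9, 16, 25, 36, 49, 64, 81]
So `filtered[-1]` = 81

Answer: 81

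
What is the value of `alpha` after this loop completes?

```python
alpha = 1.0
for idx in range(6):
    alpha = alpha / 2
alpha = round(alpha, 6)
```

Halving LR 6 times: 1 / 2^6
`alpha` takes the values: 1.0 → 0.5 → 0.25 → 0.125 → 0.0625 → 0.03125 → 0.015625

Answer: 0.015625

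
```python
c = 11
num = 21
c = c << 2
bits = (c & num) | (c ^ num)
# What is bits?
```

Trace:
`c = 11` → c = 11
`num = 21` → num = 21
`c = c << 2` → c = 44
`bits = (c & num) | (c ^ num)` → bits = 61
So bits = 61

Answer: 61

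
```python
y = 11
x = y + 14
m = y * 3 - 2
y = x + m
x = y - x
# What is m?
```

Trace:
`y = 11` → y = 11
`x = y + 14` → x = 25
`m = y * 3 - 2` → m = 31
`y = x + m` → y = 56
`x = y - x` → x = 31
So m = 31

Answer: 31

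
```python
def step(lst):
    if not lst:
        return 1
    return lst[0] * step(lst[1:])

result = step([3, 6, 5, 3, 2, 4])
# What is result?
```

Product over [3, 6, 5, 3, 2, 4] = 3 * 6 * 5 * 3 * 2 * 4 = 2160

Answer: 2160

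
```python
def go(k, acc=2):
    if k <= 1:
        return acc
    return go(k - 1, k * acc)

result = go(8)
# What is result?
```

Accumulator trace (n, acc): (8, 2) -> (7, 16) -> (6, 112) -> (5, 672) -> (4, 3360) -> (3, 13440) -> (2, 40320) -> (1, 80640) -> return 80640

Answer: 80640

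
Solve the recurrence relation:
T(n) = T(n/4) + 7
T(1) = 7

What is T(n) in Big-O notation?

Each step divides n by 4 and adds 7. After log_4(n) steps we reach T(1)=7. So T(n) = 7·log_4(n) + 7 = O(log n).

Answer: O(log n)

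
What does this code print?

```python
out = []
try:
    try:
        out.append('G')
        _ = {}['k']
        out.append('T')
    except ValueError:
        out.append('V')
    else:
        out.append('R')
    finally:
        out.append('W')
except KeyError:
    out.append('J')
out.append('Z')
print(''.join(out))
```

Execution trace: 'G' (inner try body) → 'W' (inner finally) → 'J' (outer except KeyError) → 'Z' (after the try/except). Output: GWJZ

Answer: GWJZ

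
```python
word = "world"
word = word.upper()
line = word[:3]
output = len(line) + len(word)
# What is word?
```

Trace:
`word = "world"` → word = 'world'
`word = word.upper()` → word = 'WORLD'
`line = word[:3]` → line = 'WOR'
`output = len(line) + len(word)` → output = 8
So word = 'WORLD'

Answer: 'WORLD'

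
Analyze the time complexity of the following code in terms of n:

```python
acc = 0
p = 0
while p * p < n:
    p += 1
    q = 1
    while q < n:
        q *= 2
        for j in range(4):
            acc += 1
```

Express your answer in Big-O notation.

Each loop level contributes: √n × log n × 1. Multiplying the contributions gives O(√n log n).

Answer: O(√n log n)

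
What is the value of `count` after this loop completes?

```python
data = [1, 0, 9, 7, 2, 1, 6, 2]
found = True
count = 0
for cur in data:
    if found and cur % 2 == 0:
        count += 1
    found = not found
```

Count even values at even positions
`count` takes the values: 0 → 1 → 2

Answer: 2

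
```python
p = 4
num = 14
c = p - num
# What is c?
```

Trace:
`p = 4` → p = 4
`num = 14` → num = 14
`c = p - num` → c = -10
So c = -10

Answer: -10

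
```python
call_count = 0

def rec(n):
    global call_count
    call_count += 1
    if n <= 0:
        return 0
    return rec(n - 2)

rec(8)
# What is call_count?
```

Linear recursion stepping by 2: 5 calls from n=8 down to ≤0.

Answer: 5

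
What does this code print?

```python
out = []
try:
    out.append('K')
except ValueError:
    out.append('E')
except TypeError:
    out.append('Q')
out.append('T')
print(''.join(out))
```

Execution trace: 'K' (try body, no exception) → 'T' (after the try/except). Output: KT

Answer: KT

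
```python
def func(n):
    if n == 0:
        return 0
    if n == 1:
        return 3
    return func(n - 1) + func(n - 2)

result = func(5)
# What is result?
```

Build up from base cases: func(0)=0, func(1)=3, func(2)=3, func(3)=6, func(4)=9, func(5)=15

Answer: 15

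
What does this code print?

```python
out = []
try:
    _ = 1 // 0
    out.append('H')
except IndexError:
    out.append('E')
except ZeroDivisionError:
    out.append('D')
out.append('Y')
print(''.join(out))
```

Execution trace: 'D' (except ZeroDivisionError) → 'Y' (after the try/except). Output: DY

Answer: DY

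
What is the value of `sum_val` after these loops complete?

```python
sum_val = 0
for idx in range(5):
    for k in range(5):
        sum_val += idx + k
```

Sum of all idx+k for idx,k in 5x5
`sum_val` takes the values: 0 → 1 → 3 → 6 → 10 → 11 → 13 → 16 → 20 → 25 → 27 → 30 → 34 → 39 → 45 → 48 → 52 → 57 → 63 → 70 → 74 → 79 → 85 → 92 → 100

Answer: 100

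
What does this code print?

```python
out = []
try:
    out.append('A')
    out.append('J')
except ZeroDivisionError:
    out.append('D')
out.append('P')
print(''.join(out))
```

Execution trace: 'A' (try body) → 'J' (try body, no exception) → 'P' (after the try/except). Output: AJP

Answer: AJP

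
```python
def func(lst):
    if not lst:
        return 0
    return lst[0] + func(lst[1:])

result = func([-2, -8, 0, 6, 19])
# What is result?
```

(-2) + (-8) + 0 + 6 + 19 + 0 = 15

Answer: 15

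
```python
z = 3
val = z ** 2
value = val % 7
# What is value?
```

Trace:
`z = 3` → z = 3
`val = z ** 2` → val = 9
`value = val % 7` → value = 2
So value = 2

Answer: 2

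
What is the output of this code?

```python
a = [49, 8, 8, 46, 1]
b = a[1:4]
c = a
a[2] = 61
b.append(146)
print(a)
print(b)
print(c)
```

Key concept: slice vs alias.
Step by step:
`a = [49, 8, 8, 46, 1]` → a = [49, 8, 8, 46, 1]
`b = a[1:4]` → b = [8, 8, 46]
`c = a` → c = [49, 8, 8, 46, 1] (same object as a)
`a[2] = 61` → a = [49, 8, 61, 46, 1] (same object as c); c = [49, 8, 61, 46, 1] (same object as a)
`b.append(146)` → b = [8, 8, 46, 146]
`print(a)` → prints [49, 8, 61, 46, 1]
`print(b)` → prints [8, 8, 46, 146]
`print(c)` → prints [49, 8, 61, 46, 1]

Answer:
[49, 8, 61, 46, 1]
[8, 8, 46, 146]
[49, 8, 61, 46, 1]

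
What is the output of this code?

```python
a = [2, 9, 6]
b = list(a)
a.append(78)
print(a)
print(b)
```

Key concept: list() constructor creates copy.
Step by step:
`a = [2, 9, 6]` → a = [2, 9, 6]
`b = list(a)` → b = [2, 9, 6]
`a.append(78)` → a = [2, 9, 6, 78]
`print(a)` → prints [2, 9, 6, 78]
`print(b)` → prints [2, 9, 6]

Answer:
[2, 9, 6, 78]
[2, 9, 6]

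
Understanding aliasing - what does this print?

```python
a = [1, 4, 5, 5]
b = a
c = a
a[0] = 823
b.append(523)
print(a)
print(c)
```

Key concept: multiple aliases.
Step by step:
`a = [1, 4, 5, 5]` → a = [1, 4, 5, 5]
`b = a` → b = [1, 4, 5, 5] (same object as a)
`c = a` → c = [1, 4, 5, 5] (same object as a, b)
`a[0] = 823` → a = [823, 4, 5, 5] (same object as b, c); b = [823, 4, 5, 5] (same object as a, c); c = [823, 4, 5, 5] (same object as a, b)
`b.append(523)` → a = [823, 4, 5, 5, 523] (same object as b, c); b = [823, 4, 5, 5, 523] (same object as a, c); c = [823, 4, 5, 5, 523] (same object as a, b)
`print(a)` → prints [823, 4, 5, 5, 523]
`print(c)` → prints [823, 4, 5, 5, 523]

Answer:
[823, 4, 5, 5, 523]
[823, 4, 5, 5, 523]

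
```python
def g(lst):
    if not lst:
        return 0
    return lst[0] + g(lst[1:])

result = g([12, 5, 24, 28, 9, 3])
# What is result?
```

12 + 5 + 24 + 28 + 9 + 3 + 0 = 81

Answer: 81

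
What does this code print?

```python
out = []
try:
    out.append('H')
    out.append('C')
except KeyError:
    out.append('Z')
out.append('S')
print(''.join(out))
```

Execution trace: 'H' (try body) → 'C' (try body, no exception) → 'S' (after the try/except). Output: HCS

Answer: HCS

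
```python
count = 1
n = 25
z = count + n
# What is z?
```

Trace:
`count = 1` → count = 1
`n = 25` → n = 25
`z = count + n` → z = 26
So z = 26

Answer: 26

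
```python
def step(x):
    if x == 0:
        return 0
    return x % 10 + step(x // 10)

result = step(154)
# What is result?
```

Sum of digits of 154: 4 + 5 + 1 = 10

Answer: 10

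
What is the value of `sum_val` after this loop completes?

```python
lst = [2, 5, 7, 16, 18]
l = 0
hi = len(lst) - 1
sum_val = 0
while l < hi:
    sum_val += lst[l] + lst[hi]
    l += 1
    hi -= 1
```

Sum of pairs from ends
`sum_val` takes the values: 0 → 20 → 41

Answer: 41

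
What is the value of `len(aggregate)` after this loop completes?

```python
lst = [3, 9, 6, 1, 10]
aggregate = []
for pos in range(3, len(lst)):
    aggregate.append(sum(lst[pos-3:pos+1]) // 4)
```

Number of 4-element averages
`aggregate` takes the values: [] → [4] → [4, 6]
So `len(aggregate)` = 2

Answer: 2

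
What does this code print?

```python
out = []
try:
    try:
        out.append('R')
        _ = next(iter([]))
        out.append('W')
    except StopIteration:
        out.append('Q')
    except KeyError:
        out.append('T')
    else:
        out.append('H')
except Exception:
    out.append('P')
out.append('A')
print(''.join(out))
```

Execution trace: 'R' (inner try body) → 'Q' (inner except StopIteration) → 'A' (after the try/except). Output: RQA

Answer: RQA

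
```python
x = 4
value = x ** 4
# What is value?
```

Trace:
`x = 4` → x = 4
`value = x ** 4` → value = 256
So value = 256

Answer: 256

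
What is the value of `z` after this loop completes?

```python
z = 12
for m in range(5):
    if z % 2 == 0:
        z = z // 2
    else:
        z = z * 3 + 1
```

Collatz-style transformation from 12
`z` takes the values: 12 → 6 → 3 → 10 → 5 → 16

Answer: 16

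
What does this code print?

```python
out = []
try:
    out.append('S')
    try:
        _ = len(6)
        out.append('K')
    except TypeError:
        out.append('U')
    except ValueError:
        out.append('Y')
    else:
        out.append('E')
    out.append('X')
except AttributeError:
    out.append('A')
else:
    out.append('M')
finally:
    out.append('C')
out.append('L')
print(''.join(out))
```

Execution trace: 'S' (try body) → 'U' (inner except TypeError) → 'X' (try body, no exception) → 'M' (else) → 'C' (finally) → 'L' (after the try/except). Output: SUXMCL

Answer: SUXMCL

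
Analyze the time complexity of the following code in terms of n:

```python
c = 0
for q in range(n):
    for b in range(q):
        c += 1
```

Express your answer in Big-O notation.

Each loop level contributes: n × n. Multiplying the contributions gives O(n^2).

Answer: O(n^2)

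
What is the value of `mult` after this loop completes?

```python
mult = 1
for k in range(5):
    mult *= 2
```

2^5 = 32
`mult` takes the values: 1 → 2 → 4 → 8 → 16 → 32

Answer: 32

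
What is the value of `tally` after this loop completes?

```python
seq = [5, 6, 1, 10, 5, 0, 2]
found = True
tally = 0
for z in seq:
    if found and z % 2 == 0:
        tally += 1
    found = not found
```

Count even values at even positions
`tally` takes the values: 0 → 1

Answer: 1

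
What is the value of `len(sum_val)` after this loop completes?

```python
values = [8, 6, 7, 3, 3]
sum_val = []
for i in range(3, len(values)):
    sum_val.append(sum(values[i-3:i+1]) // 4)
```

Number of 4-element averages
`sum_val` takes the values: [] → [6] → [6, 4]
So `len(sum_val)` = 2

Answer: 2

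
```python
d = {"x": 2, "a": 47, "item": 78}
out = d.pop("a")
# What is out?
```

Trace:
`d = {"x": 2, "a": 47, "item": 78}` → d = {'x': 2, 'a': 47, 'item': 78}
`out = d.pop("a")` → d = {'x': 2, 'item': 78}; out = 47
So out = 47

Answer: 47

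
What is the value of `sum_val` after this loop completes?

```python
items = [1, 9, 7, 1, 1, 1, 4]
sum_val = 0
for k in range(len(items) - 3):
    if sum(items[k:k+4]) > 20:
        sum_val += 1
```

Count windows with sum > 20
`sum_val` takes the values: 0

Answer: 0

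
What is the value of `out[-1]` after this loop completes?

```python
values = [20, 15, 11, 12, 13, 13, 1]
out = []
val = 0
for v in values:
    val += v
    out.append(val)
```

Cumulative sum ends at 85
`out` takes the values: [] → [20] → [20, 35] → [20, 35, 46] → [20, 35, 46, 58] → [20, 35, 46, 58, 71] → [20, 35, 46, 58, 71, 84] → [20, 35, 46, 58, 71, 84, 85]
So `out[-1]` = 85

Answer: 85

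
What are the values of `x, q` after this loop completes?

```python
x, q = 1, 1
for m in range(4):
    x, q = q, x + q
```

Fibonacci: after 4 iterations
`x, q` takes the values: (1, 1) → (1, 2) → (2, 3) → (3, 5) → (5, 8)

Answer: 5, 8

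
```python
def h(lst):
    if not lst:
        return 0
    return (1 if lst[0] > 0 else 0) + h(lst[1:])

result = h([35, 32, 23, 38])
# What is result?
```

Count of positive elements in [35, 32, 23, 38] = 4

Answer: 4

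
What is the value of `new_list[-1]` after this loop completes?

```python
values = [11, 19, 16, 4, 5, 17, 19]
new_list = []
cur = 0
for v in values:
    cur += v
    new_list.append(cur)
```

Cumulative sum ends at 91
`new_list` takes the values: [] → [11] → [11, 30] → [11, 30, 46] → [11, 30, 46, 50] → [11, 30, 46, 50, 55] → [11, 30, 46, 50, 55, 72] → [11, 30, 46, 50, 55, 72, 91]
So `new_list[-1]` = 91

Answer: 91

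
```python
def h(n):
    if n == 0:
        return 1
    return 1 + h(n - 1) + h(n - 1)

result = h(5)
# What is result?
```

h(n) = 1 + 2·h(n-1), h(0)=1. Closed form: (1+1)·2^5 - 1 = 63.

Answer: 63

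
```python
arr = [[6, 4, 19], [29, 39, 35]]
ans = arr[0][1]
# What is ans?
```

Trace:
`arr = [[6, 4, 19], [29, 39, 35]]` → arr = [[6, 4, 19], [29, 39, 35]]
`ans = arr[0][1]` → ans = 4
So ans = 4

Answer: 4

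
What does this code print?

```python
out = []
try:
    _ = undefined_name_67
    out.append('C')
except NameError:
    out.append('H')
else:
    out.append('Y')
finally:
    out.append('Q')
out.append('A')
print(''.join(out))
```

Execution trace: 'H' (except NameError) → 'Q' (finally) → 'A' (after the try/except). Output: HQA

Answer: HQA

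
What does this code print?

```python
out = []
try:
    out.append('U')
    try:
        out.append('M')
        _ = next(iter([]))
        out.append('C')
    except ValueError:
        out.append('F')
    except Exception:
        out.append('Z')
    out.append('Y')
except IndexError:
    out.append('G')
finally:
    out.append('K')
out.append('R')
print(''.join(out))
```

Execution trace: 'U' (try body) → 'M' (inner try body) → 'Z' (inner except Exception) → 'Y' (try body, no exception) → 'K' (finally) → 'R' (after the try/except). Output: UMZYKR

Answer: UMZYKR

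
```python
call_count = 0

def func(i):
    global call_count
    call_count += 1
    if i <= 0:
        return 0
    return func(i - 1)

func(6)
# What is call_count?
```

Linear recursion stepping by 1: 7 calls from i=6 down to ≤0.

Answer: 7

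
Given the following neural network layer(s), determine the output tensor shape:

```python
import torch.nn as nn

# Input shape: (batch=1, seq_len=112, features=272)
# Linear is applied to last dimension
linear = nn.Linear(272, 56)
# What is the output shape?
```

Input: (1, 112, 272) -> Output: (1, 112, 56)

Answer: (1, 112, 56)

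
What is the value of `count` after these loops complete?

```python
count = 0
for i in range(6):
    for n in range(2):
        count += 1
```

6 * 2 = 12
`count` takes the values: 0 → 1 → 2 → 3 → 4 → 5 → 6 → 7 → 8 → 9 → 10 → 11 → 12

Answer: 12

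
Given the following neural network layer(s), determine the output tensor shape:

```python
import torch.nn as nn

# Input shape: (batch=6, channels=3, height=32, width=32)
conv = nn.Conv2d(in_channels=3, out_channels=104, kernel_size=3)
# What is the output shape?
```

Input: (6, 3, 32, 32) -> Output: (6, 104, 30, 30)

Answer: (6, 104, 30, 30)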